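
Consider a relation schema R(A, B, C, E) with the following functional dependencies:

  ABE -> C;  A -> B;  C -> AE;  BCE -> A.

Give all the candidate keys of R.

{C}⁺: C→AE adds A, E; A→B adds B → {A, B, C, E}.
{A, E}⁺: A→B adds B; ABE→C adds C → {A, B, C, E}. Minimal: {E}⁺ = {E}; {A}⁺ = {A, B} — none reach the full schema.

C, AE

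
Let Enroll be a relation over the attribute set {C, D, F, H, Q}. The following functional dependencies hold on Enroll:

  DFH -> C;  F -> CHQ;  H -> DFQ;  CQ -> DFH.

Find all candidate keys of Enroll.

{F}⁺: F→CHQ adds C, H, Q; H→DFQ adds D → {C, D, F, H, Q}.
{H}⁺: H→DFQ adds D, F, Q; DFH→C adds C → {C, D, F, H, Q}.
{C, Q}⁺: CQ→DFH adds D, F, H → {C, D, F, H, Q}. Minimal: {Q}⁺ = {Q}; {C}⁺ = {C} — none reach the full schema.
Any other superkey contains one of these as a subset, so there are no further candidate keys.

F, H, CQ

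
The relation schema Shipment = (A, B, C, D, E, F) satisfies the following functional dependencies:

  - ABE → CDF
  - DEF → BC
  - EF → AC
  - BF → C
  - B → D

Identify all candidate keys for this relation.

Attribute E never appears on the right-hand side of any dependency, so E must belong to every candidate key.
{E}⁺ = {E}, which is not all of the schema, so we must add further attributes.
{A, B, E}⁺: ABE→CDF adds C, D, F → {A, B, C, D, E, F}.
{B, E, F}⁺: EF→AC adds A, C; B→D adds D → {A, B, C, D, E, F}.
{D, E, F}⁺: DEF→BC adds B, C; EF→AC adds A → {A, B, C, D, E, F}.

(A, B, E), (B, E, F), (D, E, F)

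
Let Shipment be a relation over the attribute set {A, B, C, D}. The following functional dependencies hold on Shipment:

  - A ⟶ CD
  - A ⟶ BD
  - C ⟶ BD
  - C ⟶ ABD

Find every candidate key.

(A), (C)

{A}⁺: A→CD adds C, D; A→BD adds B → {A, B, C, D}.
{C}⁺: C→BD adds B, D; C→ABD adds A → {A, B, C, D}.
Any other superkey contains one of these as a subset, so there are no further candidate keys.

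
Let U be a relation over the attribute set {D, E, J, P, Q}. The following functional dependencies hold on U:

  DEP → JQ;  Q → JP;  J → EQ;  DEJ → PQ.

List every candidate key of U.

DJ; DQ; DEP

Attribute D never appears on the right-hand side of any dependency, so D must belong to every candidate key.
{D}⁺ = {D}, which is not all of the schema, so we must add further attributes.
{D, J}⁺: J→EQ adds E, Q; DEJ→PQ adds P → {D, E, J, P, Q}. Minimal: {J}⁺ = {E, J, P, Q}; {D}⁺ = {D} — none reach the full schema.
{D, Q}⁺: Q→JP adds J, P; J→EQ adds E → {D, E, J, P, Q}. Minimal: {Q}⁺ = {E, J, P, Q}; {D}⁺ = {D} — none reach the full schema.
{D, E, P}⁺: DEP→JQ adds J, Q → {D, E, J, P, Q}. Minimal: {E, P}⁺ = {E, P}; {D, P}⁺ = {D, P}; {D, E}⁺ = {D, E} — none reach the full schema.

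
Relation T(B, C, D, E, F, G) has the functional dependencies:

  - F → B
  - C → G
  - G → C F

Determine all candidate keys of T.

Attributes D, E never appear on any right-hand side, so every candidate key must contain {D, E}.
{D, E}⁺ = {D, E}, which is not all of the schema, so we must add further attributes.
{C, D, E}⁺: C→G adds G; G→CF adds F; F→B adds B → {B, C, D, E, F, G}. Minimal: {D, E}⁺ = {D, E}; {C, E}⁺ = {B, C, E, F, G}; {C, D}⁺ = {B, C, D, F, G} — none reach the full schema.
{D, E, G}⁺: G→CF adds C, F; F→B adds B → {B, C, D, E, F, G}. Minimal: {E, G}⁺ = {B, C, E, F, G}; {D, G}⁺ = {B, C, D, F, G}; {D, E}⁺ = {D, E} — none reach the full schema.

{C, D, E}, {D, E, G}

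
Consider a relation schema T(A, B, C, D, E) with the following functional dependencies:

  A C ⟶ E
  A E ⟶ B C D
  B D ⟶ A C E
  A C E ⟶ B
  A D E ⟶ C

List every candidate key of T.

{A, C}; {A, E}; {B, D}

{A, C}⁺: AC→E adds E; AE→BCD adds B, D → {A, B, C, D, E}.
{A, E}⁺: AE→BCD adds B, C, D → {A, B, C, D, E}.
{B, D}⁺: BD→ACE adds A, C, E → {A, B, C, D, E}.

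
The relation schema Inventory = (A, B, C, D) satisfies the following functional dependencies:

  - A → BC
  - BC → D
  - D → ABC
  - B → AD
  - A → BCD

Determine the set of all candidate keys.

{A}⁺: A→BC adds B, C; BC→D adds D → {A, B, C, D}.
{B}⁺: B→AD adds A, D; A→BCD adds C → {A, B, C, D}.
{D}⁺: D→ABC adds A, B, C → {A, B, C, D}.

A; B; D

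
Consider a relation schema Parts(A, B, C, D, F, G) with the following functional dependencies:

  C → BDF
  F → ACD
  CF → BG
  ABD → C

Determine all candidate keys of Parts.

{C}⁺: C→BDF adds B, D, F; F→ACD adds A; CF→BG adds G → {A, B, C, D, F, G}.
{F}⁺: F→ACD adds A, C, D; CF→BG adds B, G → {A, B, C, D, F, G}.
{A, B, D}⁺: ABD→C adds C; C→BDF adds F; CF→BG adds G → {A, B, C, D, F, G}. Minimal: {B, D}⁺ = {B, D}; {A, D}⁺ = {A, D}; {A, B}⁺ = {A, B} — none reach the full schema.
Any other superkey contains one of these as a subset, so there are no further candidate keys.

C; F; ABD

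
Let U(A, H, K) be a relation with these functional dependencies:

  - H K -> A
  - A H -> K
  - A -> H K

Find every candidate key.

{A}⁺: A→HK adds H, K → {A, H, K}.
{H, K}⁺: HK→A adds A → {A, H, K}. Minimal: {K}⁺ = {K}; {H}⁺ = {H} — none reach the full schema.

(A); (H, K)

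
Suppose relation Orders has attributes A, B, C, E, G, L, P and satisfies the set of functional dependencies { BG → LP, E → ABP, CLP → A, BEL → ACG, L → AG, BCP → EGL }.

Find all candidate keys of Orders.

(C, E); (E, G); (E, L); (B, C, G); (B, C, L); (B, C, P)

{C, E}⁺: E→ABP adds A, B, P; BCP→EGL adds G, L → {A, B, C, E, G, L, P}. Minimal: {E}⁺ = {A, B, E, P}; {C}⁺ = {C} — none reach the full schema.
{E, G}⁺: E→ABP adds A, B, P; BG→LP adds L; BEL→ACG adds C → {A, B, C, E, G, L, P}. Minimal: {G}⁺ = {G}; {E}⁺ = {A, B, E, P} — none reach the full schema.
{E, L}⁺: E→ABP adds A, B, P; BEL→ACG adds C, G → {A, B, C, E, G, L, P}. Minimal: {L}⁺ = {A, G, L}; {E}⁺ = {A, B, E, P} — none reach the full schema.
{B, C, G}⁺: BG→LP adds L, P; CLP→A adds A; BCP→EGL adds E → {A, B, C, E, G, L, P}. Minimal: {C, G}⁺ = {C, G}; {B, G}⁺ = {A, B, G, L, P}; {B, C}⁺ = {B, C} — none reach the full schema.
{B, C, L}⁺: L→AG adds A, G; BG→LP adds P; BCP→EGL adds E → {A, B, C, E, G, L, P}. Minimal: {C, L}⁺ = {A, C, G, L}; {B, L}⁺ = {A, B, G, L, P}; {B, C}⁺ = {B, C} — none reach the full schema.
{B, C, P}⁺: BCP→EGL adds E, G, L; E→ABP adds A → {A, B, C, E, G, L, P}. Minimal: {C, P}⁺ = {C, P}; {B, P}⁺ = {B, P}; {B, C}⁺ = {B, C} — none reach the full schema.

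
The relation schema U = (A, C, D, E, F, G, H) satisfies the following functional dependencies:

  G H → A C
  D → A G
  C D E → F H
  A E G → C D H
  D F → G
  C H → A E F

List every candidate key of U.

{D, E}; {D, H}; {G, H}; {A, E, G}

{D, E}⁺: D→AG adds A, G; AEG→CDH adds C, H; CH→AEF adds F → {A, C, D, E, F, G, H}.
{D, H}⁺: D→AG adds A, G; GH→AC adds C; CH→AEF adds E, F → {A, C, D, E, F, G, H}.
{G, H}⁺: GH→AC adds A, C; CH→AEF adds E, F; AEG→CDH adds D → {A, C, D, E, F, G, H}.
{A, E, G}⁺: AEG→CDH adds C, D, H; CH→AEF adds F → {A, C, D, E, F, G, H}.
Any other superkey contains one of these as a subset, so there are no further candidate keys.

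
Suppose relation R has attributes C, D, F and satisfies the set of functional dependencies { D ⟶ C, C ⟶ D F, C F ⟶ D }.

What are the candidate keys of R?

{C}, {D}

{C}⁺: C→DF adds D, F → {C, D, F}.
{D}⁺: D→C adds C; C→DF adds F → {C, D, F}.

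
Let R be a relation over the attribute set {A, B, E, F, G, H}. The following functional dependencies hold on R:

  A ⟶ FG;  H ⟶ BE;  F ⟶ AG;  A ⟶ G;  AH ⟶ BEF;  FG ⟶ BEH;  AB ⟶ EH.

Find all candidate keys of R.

{A}⁺: A→FG adds F, G; FG→BEH adds B, E, H → {A, B, E, F, G, H}.
{F}⁺: F→AG adds A, G; FG→BEH adds B, E, H → {A, B, E, F, G, H}.

(A), (F)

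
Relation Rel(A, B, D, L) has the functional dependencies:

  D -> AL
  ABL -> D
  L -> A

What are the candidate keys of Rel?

Attribute B never appears on the right-hand side of any dependency, so B must belong to every candidate key.
{B}⁺ = {B}, which is not all of the schema, so we must add further attributes.
{B, D}⁺: D→AL adds A, L → {A, B, D, L}. Minimal: {D}⁺ = {A, D, L}; {B}⁺ = {B} — none reach the full schema.
{B, L}⁺: L→A adds A; ABL→D adds D → {A, B, D, L}. Minimal: {L}⁺ = {A, L}; {B}⁺ = {B} — none reach the full schema.
Any other superkey contains one of these as a subset, so there are no further candidate keys.

{B, D}; {B, L}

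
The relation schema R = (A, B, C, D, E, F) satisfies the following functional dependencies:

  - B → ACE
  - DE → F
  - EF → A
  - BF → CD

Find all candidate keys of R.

Attribute B never appears on the right-hand side of any dependency, so B must belong to every candidate key.
{B}⁺ = {A, B, C, E}, which is not all of the schema, so we must add further attributes.
{B, D}⁺: B→ACE adds A, C, E; DE→F adds F → {A, B, C, D, E, F}. Minimal: {D}⁺ = {D}; {B}⁺ = {A, B, C, E} — none reach the full schema.
{B, F}⁺: B→ACE adds A, C, E; BF→CD adds D → {A, B, C, D, E, F}. Minimal: {F}⁺ = {F}; {B}⁺ = {A, B, C, E} — none reach the full schema.

BD, BF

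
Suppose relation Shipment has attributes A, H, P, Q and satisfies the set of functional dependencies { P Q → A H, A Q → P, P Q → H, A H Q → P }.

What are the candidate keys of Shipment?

(A, Q); (P, Q)

{A, Q}⁺: AQ→P adds P; PQ→H adds H → {A, H, P, Q}. Minimal: {Q}⁺ = {Q}; {A}⁺ = {A} — none reach the full schema.
{P, Q}⁺: PQ→AH adds A, H → {A, H, P, Q}. Minimal: {Q}⁺ = {Q}; {P}⁺ = {P} — none reach the full schema.
Any other superkey contains one of these as a subset, so there are no further candidate keys.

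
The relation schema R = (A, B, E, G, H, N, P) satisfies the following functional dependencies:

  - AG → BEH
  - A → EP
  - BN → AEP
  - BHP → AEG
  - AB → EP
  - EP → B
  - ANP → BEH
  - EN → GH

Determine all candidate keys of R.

Attribute N never appears on the right-hand side of any dependency, so N must belong to every candidate key.
{N}⁺ = {N}, which is not all of the schema, so we must add further attributes.
{A, N}⁺: A→EP adds E, P; EP→B adds B; ANP→BEH adds H; EN→GH adds G → {A, B, E, G, H, N, P}. Minimal: {N}⁺ = {N}; {A}⁺ = {A, B, E, P} — none reach the full schema.
{B, N}⁺: BN→AEP adds A, E, P; ANP→BEH adds H; EN→GH adds G → {A, B, E, G, H, N, P}. Minimal: {N}⁺ = {N}; {B}⁺ = {B} — none reach the full schema.
{E, N, P}⁺: EP→B adds B; EN→GH adds G, H; BN→AEP adds A → {A, B, E, G, H, N, P}. Minimal: {N, P}⁺ = {N, P}; {E, P}⁺ = {B, E, P}; {E, N}⁺ = {E, G, H, N} — none reach the full schema.
Any other superkey contains one of these as a subset, so there are no further candidate keys.

(A, N), (B, N), (E, N, P)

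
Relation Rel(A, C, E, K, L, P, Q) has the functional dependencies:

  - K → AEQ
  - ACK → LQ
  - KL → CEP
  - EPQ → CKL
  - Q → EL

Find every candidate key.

{K}, {P, Q}

{K}⁺: K→AEQ adds A, E, Q; Q→EL adds L; KL→CEP adds C, P → {A, C, E, K, L, P, Q}.
{P, Q}⁺: Q→EL adds E, L; EPQ→CKL adds C, K; K→AEQ adds A → {A, C, E, K, L, P, Q}. Minimal: {Q}⁺ = {E, L, Q}; {P}⁺ = {P} — none reach the full schema.
Any other superkey contains one of these as a subset, so there are no further candidate keys.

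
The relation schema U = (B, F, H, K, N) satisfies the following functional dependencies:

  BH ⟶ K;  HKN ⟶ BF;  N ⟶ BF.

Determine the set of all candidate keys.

(H, N)

Attributes H, N never appear on any right-hand side, so every candidate key must contain {H, N}.
{H, N}⁺ = {B, F, H, K, N}, which is all of the schema, so {H, N} is the only candidate key.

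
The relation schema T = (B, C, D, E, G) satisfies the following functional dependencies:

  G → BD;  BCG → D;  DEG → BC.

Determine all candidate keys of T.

{E, G}⁺: G→BD adds B, D; DEG→BC adds C → {B, C, D, E, G}.
No other minimal superkey exists.

EG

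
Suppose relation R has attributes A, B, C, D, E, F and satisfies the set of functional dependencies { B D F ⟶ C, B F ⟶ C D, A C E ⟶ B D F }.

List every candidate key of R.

Attributes A, E never appear on any right-hand side, so every candidate key must contain {A, E}.
{A, E}⁺ = {A, E}, which is not all of the schema, so we must add further attributes.
{A, C, E}⁺: ACE→BDF adds B, D, F → {A, B, C, D, E, F}.
{A, B, E, F}⁺: BF→CD adds C, D → {A, B, C, D, E, F}.

{A, C, E}, {A, B, E, F}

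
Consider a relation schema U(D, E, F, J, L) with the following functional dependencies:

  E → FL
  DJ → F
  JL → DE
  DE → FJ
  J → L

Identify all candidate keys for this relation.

{J}, {D, E}

{J}⁺: J→L adds L; JL→DE adds D, E; DE→FJ adds F → {D, E, F, J, L}.
{D, E}⁺: E→FL adds F, L; DE→FJ adds J → {D, E, F, J, L}. Minimal: {E}⁺ = {E, F, L}; {D}⁺ = {D} — none reach the full schema.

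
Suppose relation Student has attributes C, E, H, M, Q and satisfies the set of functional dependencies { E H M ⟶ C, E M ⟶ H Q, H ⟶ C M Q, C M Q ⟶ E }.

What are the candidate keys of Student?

{H}⁺: H→CMQ adds C, M, Q; CMQ→E adds E → {C, E, H, M, Q}.
{E, M}⁺: EM→HQ adds H, Q; H→CMQ adds C → {C, E, H, M, Q}. Minimal: {M}⁺ = {M}; {E}⁺ = {E} — none reach the full schema.
{C, M, Q}⁺: CMQ→E adds E; EM→HQ adds H → {C, E, H, M, Q}. Minimal: {M, Q}⁺ = {M, Q}; {C, Q}⁺ = {C, Q}; {C, M}⁺ = {C, M} — none reach the full schema.

{H}, {E, M}, {C, M, Q}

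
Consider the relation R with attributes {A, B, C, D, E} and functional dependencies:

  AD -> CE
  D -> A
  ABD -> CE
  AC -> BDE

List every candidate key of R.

{D}⁺: D→A adds A; AD→CE adds C, E; AC→BDE adds B → {A, B, C, D, E}.
{A, C}⁺: AC→BDE adds B, D, E → {A, B, C, D, E}. Minimal: {C}⁺ = {C}; {A}⁺ = {A} — none reach the full schema.
Any other superkey contains one of these as a subset, so there are no further candidate keys.

(D), (A, C)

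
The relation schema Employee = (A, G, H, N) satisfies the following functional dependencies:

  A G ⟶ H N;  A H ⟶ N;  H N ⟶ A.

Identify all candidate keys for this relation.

{A, G}; {G, H, N}

Attribute G never appears on the right-hand side of any dependency, so G must belong to every candidate key.
{G}⁺ = {G}, which is not all of the schema, so we must add further attributes.
{A, G}⁺: AG→HN adds H, N → {A, G, H, N}.
{G, H, N}⁺: HN→A adds A → {A, G, H, N}.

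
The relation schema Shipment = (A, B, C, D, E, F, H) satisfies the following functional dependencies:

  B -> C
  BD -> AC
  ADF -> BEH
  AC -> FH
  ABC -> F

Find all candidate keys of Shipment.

Attribute D never appears on the right-hand side of any dependency, so D must belong to every candidate key.
{D}⁺ = {D}, which is not all of the schema, so we must add further attributes.
{B, D}⁺: B→C adds C; BD→AC adds A; AC→FH adds F, H; ADF→BEH adds E → {A, B, C, D, E, F, H}.
{A, C, D}⁺: AC→FH adds F, H; ADF→BEH adds B, E → {A, B, C, D, E, F, H}.
{A, D, F}⁺: ADF→BEH adds B, E, H; B→C adds C → {A, B, C, D, E, F, H}.

BD; ACD; ADF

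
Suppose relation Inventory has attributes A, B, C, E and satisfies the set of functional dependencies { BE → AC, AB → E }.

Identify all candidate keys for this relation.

Attribute B never appears on the right-hand side of any dependency, so B must belong to every candidate key.
{B}⁺ = {B}, which is not all of the schema, so we must add further attributes.
{A, B}⁺: AB→E adds E; BE→AC adds C → {A, B, C, E}.
{B, E}⁺: BE→AC adds A, C → {A, B, C, E}.

{A, B}, {B, E}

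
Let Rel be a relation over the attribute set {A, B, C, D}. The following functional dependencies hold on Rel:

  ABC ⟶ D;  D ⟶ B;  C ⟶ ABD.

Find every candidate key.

(C)

Attribute C never appears on the right-hand side of any dependency, so C must belong to every candidate key.
{C}⁺ = {A, B, C, D}, which is all of the schema, so {C} is the only candidate key.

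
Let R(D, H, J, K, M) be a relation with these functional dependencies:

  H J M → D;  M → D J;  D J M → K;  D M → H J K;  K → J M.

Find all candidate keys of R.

{K}⁺: K→JM adds J, M; M→DJ adds D; DM→HJK adds H → {D, H, J, K, M}.
{M}⁺: M→DJ adds D, J; DJM→K adds K; DM→HJK adds H → {D, H, J, K, M}.
Any other superkey contains one of these as a subset, so there are no further candidate keys.

K; M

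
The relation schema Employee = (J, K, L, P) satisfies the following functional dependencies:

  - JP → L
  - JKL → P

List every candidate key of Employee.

JKL, JKP

Attributes J, K never appear on any right-hand side, so every candidate key must contain {J, K}.
{J, K}⁺ = {J, K}, which is not all of the schema, so we must add further attributes.
{J, K, L}⁺: JKL→P adds P → {J, K, L, P}. Minimal: {K, L}⁺ = {K, L}; {J, L}⁺ = {J, L}; {J, K}⁺ = {J, K} — none reach the full schema.
{J, K, P}⁺: JP→L adds L → {J, K, L, P}. Minimal: {K, P}⁺ = {K, P}; {J, P}⁺ = {J, L, P}; {J, K}⁺ = {J, K} — none reach the full schema.
Any other superkey contains one of these as a subset, so there are no further candidate keys.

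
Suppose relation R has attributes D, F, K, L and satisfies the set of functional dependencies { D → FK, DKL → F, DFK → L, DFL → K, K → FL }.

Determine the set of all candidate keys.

Attribute D never appears on the right-hand side of any dependency, so D must belong to every candidate key.
{D}⁺ = {D, F, K, L}, which is all of the schema, so {D} is the only candidate key.

(D)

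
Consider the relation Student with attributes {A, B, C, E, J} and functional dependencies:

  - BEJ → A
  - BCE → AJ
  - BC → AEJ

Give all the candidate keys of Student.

(B, C)

Attributes B, C never appear on any right-hand side, so every candidate key must contain {B, C}.
{B, C}⁺ = {A, B, C, E, J}, which is all of the schema, so {B, C} is the only candidate key.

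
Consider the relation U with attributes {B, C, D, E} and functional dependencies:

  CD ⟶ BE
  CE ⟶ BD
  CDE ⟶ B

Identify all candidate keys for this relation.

{C, D}⁺: CD→BE adds B, E → {B, C, D, E}. Minimal: {D}⁺ = {D}; {C}⁺ = {C} — none reach the full schema.
{C, E}⁺: CE→BD adds B, D → {B, C, D, E}. Minimal: {E}⁺ = {E}; {C}⁺ = {C} — none reach the full schema.

{C, D}; {C, E}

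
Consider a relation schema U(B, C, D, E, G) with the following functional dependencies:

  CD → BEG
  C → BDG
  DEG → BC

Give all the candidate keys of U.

{C}⁺: C→BDG adds B, D, G; CD→BEG adds E → {B, C, D, E, G}.
{D, E, G}⁺: DEG→BC adds B, C → {B, C, D, E, G}.

C, DEG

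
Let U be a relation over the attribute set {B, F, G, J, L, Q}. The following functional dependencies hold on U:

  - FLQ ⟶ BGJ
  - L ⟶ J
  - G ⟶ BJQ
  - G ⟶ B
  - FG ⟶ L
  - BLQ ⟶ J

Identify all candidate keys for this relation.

Attribute F never appears on the right-hand side of any dependency, so F must belong to every candidate key.
{F}⁺ = {F}, which is not all of the schema, so we must add further attributes.
{F, G}⁺: G→BJQ adds B, J, Q; FG→L adds L → {B, F, G, J, L, Q}. Minimal: {G}⁺ = {B, G, J, Q}; {F}⁺ = {F} — none reach the full schema.
{F, L, Q}⁺: FLQ→BGJ adds B, G, J → {B, F, G, J, L, Q}. Minimal: {L, Q}⁺ = {J, L, Q}; {F, Q}⁺ = {F, Q}; {F, L}⁺ = {F, J, L} — none reach the full schema.
Any other superkey contains one of these as a subset, so there are no further candidate keys.

{F, G}, {F, L, Q}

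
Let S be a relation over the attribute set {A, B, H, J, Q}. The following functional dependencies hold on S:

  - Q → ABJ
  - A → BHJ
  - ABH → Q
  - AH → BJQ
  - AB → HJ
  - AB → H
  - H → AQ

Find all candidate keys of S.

A, H, Q

{A}⁺: A→BHJ adds B, H, J; ABH→Q adds Q → {A, B, H, J, Q}.
{H}⁺: H→AQ adds A, Q; Q→ABJ adds B, J → {A, B, H, J, Q}.
{Q}⁺: Q→ABJ adds A, B, J; A→BHJ adds H → {A, B, H, J, Q}.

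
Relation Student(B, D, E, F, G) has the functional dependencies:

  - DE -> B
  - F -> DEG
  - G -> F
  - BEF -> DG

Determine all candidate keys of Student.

{F}⁺: F→DEG adds D, E, G; DE→B adds B → {B, D, E, F, G}.
{G}⁺: G→F adds F; F→DEG adds D, E; DE→B adds B → {B, D, E, F, G}.
Any other superkey contains one of these as a subset, so there are no further candidate keys.

{F}, {G}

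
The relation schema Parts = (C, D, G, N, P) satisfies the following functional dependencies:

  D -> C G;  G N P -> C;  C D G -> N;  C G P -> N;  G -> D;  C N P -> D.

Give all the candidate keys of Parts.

Attribute P never appears on the right-hand side of any dependency, so P must belong to every candidate key.
{P}⁺ = {P}, which is not all of the schema, so we must add further attributes.
{D, P}⁺: D→CG adds C, G; CDG→N adds N → {C, D, G, N, P}. Minimal: {P}⁺ = {P}; {D}⁺ = {C, D, G, N} — none reach the full schema.
{G, P}⁺: G→D adds D; D→CG adds C; CDG→N adds N → {C, D, G, N, P}. Minimal: {P}⁺ = {P}; {G}⁺ = {C, D, G, N} — none reach the full schema.
{C, N, P}⁺: CNP→D adds D; D→CG adds G → {C, D, G, N, P}. Minimal: {N, P}⁺ = {N, P}; {C, P}⁺ = {C, P}; {C, N}⁺ = {C, N} — none reach the full schema.

{D, P}; {G, P}; {C, N, P}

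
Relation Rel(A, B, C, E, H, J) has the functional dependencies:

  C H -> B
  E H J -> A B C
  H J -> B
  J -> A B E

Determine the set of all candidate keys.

{H, J}

Attributes H, J never appear on any right-hand side, so every candidate key must contain {H, J}.
{H, J}⁺ = {A, B, C, E, H, J}, which is all of the schema, so {H, J} is the only candidate key.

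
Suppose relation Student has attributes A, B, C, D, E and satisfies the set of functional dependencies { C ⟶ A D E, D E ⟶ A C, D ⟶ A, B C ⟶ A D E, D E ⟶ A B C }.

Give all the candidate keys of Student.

{C}⁺: C→ADE adds A, D, E; DE→ABC adds B → {A, B, C, D, E}.
{D, E}⁺: DE→AC adds A, C; DE→ABC adds B → {A, B, C, D, E}.

(C); (D, E)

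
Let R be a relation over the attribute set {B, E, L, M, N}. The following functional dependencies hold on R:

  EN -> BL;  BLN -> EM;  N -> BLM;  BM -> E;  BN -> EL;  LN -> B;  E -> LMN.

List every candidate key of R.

{E}⁺: E→LMN adds L, M, N; EN→BL adds B → {B, E, L, M, N}.
{N}⁺: N→BLM adds B, L, M; BM→E adds E → {B, E, L, M, N}.
{B, M}⁺: BM→E adds E; E→LMN adds L, N → {B, E, L, M, N}. Minimal: {M}⁺ = {M}; {B}⁺ = {B} — none reach the full schema.
Any other superkey contains one of these as a subset, so there are no further candidate keys.

{E}; {N}; {B, M}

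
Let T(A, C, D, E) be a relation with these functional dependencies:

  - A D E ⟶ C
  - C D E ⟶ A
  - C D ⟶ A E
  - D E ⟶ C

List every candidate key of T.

{C, D}, {D, E}

{C, D}⁺: CD→AE adds A, E → {A, C, D, E}. Minimal: {D}⁺ = {D}; {C}⁺ = {C} — none reach the full schema.
{D, E}⁺: DE→C adds C; CDE→A adds A → {A, C, D, E}. Minimal: {E}⁺ = {E}; {D}⁺ = {D} — none reach the full schema.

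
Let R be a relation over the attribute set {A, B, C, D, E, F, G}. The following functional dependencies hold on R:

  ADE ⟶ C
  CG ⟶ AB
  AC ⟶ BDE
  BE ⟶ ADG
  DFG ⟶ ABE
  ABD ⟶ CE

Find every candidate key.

{A, C, F}, {B, E, F}, {C, F, G}, {D, F, G}, {A, B, D, F}, {A, D, E, F}

Attribute F never appears on the right-hand side of any dependency, so F must belong to every candidate key.
{F}⁺ = {F}, which is not all of the schema, so we must add further attributes.
{A, C, F}⁺: AC→BDE adds B, D, E; BE→ADG adds G → {A, B, C, D, E, F, G}. Minimal: {C, F}⁺ = {C, F}; {A, F}⁺ = {A, F}; {A, C}⁺ = {A, B, C, D, E, G} — none reach the full schema.
{B, E, F}⁺: BE→ADG adds A, D, G; ABD→CE adds C → {A, B, C, D, E, F, G}. Minimal: {E, F}⁺ = {E, F}; {B, F}⁺ = {B, F}; {B, E}⁺ = {A, B, C, D, E, G} — none reach the full schema.
{C, F, G}⁺: CG→AB adds A, B; AC→BDE adds D, E → {A, B, C, D, E, F, G}. Minimal: {F, G}⁺ = {F, G}; {C, G}⁺ = {A, B, C, D, E, G}; {C, F}⁺ = {C, F} — none reach the full schema.
{D, F, G}⁺: DFG→ABE adds A, B, E; ABD→CE adds C → {A, B, C, D, E, F, G}. Minimal: {F, G}⁺ = {F, G}; {D, G}⁺ = {D, G}; {D, F}⁺ = {D, F} — none reach the full schema.
{A, B, D, F}⁺: ABD→CE adds C, E; BE→ADG adds G → {A, B, C, D, E, F, G}. Minimal: {B, D, F}⁺ = {B, D, F}; {A, D, F}⁺ = {A, D, F}; {A, B, F}⁺ = {A, B, F}; … — none reach the full schema.
{A, D, E, F}⁺: ADE→C adds C; AC→BDE adds B; BE→ADG adds G → {A, B, C, D, E, F, G}. Minimal: {D, E, F}⁺ = {D, E, F}; {A, E, F}⁺ = {A, E, F}; {A, D, F}⁺ = {A, D, F}; … — none reach the full schema.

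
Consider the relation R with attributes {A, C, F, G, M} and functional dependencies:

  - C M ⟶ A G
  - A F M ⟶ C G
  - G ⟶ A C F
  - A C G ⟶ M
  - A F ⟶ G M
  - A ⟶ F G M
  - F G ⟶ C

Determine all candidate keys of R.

{A}; {G}; {C, M}

{A}⁺: A→FGM adds F, G, M; FG→C adds C → {A, C, F, G, M}.
{G}⁺: G→ACF adds A, C, F; ACG→M adds M → {A, C, F, G, M}.
{C, M}⁺: CM→AG adds A, G; G→ACF adds F → {A, C, F, G, M}.
Any other superkey contains one of these as a subset, so there are no further candidate keys.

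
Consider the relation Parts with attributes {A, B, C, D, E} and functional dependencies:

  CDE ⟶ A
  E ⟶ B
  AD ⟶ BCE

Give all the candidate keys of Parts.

Attribute D never appears on the right-hand side of any dependency, so D must belong to every candidate key.
{D}⁺ = {D}, which is not all of the schema, so we must add further attributes.
{A, D}⁺: AD→BCE adds B, C, E → {A, B, C, D, E}. Minimal: {D}⁺ = {D}; {A}⁺ = {A} — none reach the full schema.
{C, D, E}⁺: CDE→A adds A; E→B adds B → {A, B, C, D, E}. Minimal: {D, E}⁺ = {B, D, E}; {C, E}⁺ = {B, C, E}; {C, D}⁺ = {C, D} — none reach the full schema.
Any other superkey contains one of these as a subset, so there are no further candidate keys.

{A, D}, {C, D, E}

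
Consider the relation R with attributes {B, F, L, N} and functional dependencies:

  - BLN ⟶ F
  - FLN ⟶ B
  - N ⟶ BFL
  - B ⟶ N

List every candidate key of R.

(B), (N)

{B}⁺: B→N adds N; N→BFL adds F, L → {B, F, L, N}.
{N}⁺: N→BFL adds B, F, L → {B, F, L, N}.
Any other superkey contains one of these as a subset, so there are no further candidate keys.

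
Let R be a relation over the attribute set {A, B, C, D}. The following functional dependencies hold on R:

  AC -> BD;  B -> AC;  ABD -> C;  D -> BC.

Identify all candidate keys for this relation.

{B}, {D}, {A, C}

{B}⁺: B→AC adds A, C; AC→BD adds D → {A, B, C, D}.
{D}⁺: D→BC adds B, C; B→AC adds A → {A, B, C, D}.
{A, C}⁺: AC→BD adds B, D → {A, B, C, D}. Minimal: {C}⁺ = {C}; {A}⁺ = {A} — none reach the full schema.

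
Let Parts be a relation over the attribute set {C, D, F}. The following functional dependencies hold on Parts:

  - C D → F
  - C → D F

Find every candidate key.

Attribute C never appears on the right-hand side of any dependency, so C must belong to every candidate key.
{C}⁺ = {C, D, F}, which is all of the schema, so {C} is the only candidate key.

{C}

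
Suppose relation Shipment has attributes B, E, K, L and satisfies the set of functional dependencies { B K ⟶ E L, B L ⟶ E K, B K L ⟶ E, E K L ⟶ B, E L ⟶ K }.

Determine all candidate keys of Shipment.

BK; BL; EL

{B, K}⁺: BK→EL adds E, L → {B, E, K, L}. Minimal: {K}⁺ = {K}; {B}⁺ = {B} — none reach the full schema.
{B, L}⁺: BL→EK adds E, K → {B, E, K, L}. Minimal: {L}⁺ = {L}; {B}⁺ = {B} — none reach the full schema.
{E, L}⁺: EL→K adds K; EKL→B adds B → {B, E, K, L}. Minimal: {L}⁺ = {L}; {E}⁺ = {E} — none reach the full schema.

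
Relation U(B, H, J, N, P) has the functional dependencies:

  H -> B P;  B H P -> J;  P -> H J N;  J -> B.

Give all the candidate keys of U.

{H}, {P}

{H}⁺: H→BP adds B, P; BHP→J adds J; P→HJN adds N → {B, H, J, N, P}.
{P}⁺: P→HJN adds H, J, N; J→B adds B → {B, H, J, N, P}.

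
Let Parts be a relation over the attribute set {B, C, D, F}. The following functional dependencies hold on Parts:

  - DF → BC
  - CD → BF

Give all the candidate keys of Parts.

{C, D}⁺: CD→BF adds B, F → {B, C, D, F}. Minimal: {D}⁺ = {D}; {C}⁺ = {C} — none reach the full schema.
{D, F}⁺: DF→BC adds B, C → {B, C, D, F}. Minimal: {F}⁺ = {F}; {D}⁺ = {D} — none reach the full schema.
Any other superkey contains one of these as a subset, so there are no further candidate keys.

{C, D}, {D, F}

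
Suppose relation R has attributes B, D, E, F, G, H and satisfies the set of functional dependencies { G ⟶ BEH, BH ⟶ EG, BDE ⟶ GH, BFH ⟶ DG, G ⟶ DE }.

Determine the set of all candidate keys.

FG, BFH, BDEF

{F, G}⁺: G→BEH adds B, E, H; BFH→DG adds D → {B, D, E, F, G, H}. Minimal: {G}⁺ = {B, D, E, G, H}; {F}⁺ = {F} — none reach the full schema.
{B, F, H}⁺: BH→EG adds E, G; BFH→DG adds D → {B, D, E, F, G, H}. Minimal: {F, H}⁺ = {F, H}; {B, H}⁺ = {B, D, E, G, H}; {B, F}⁺ = {B, F} — none reach the full schema.
{B, D, E, F}⁺: BDE→GH adds G, H → {B, D, E, F, G, H}. Minimal: {D, E, F}⁺ = {D, E, F}; {B, E, F}⁺ = {B, E, F}; {B, D, F}⁺ = {B, D, F}; … — none reach the full schema.
Any other superkey contains one of these as a subset, so there are no further candidate keys.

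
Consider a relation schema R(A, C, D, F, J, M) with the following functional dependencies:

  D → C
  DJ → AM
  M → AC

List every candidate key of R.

{D, F, J}

{D, F, J}⁺: D→C adds C; DJ→AM adds A, M → {A, C, D, F, J, M}. Minimal: {F, J}⁺ = {F, J}; {D, J}⁺ = {A, C, D, J, M}; {D, F}⁺ = {C, D, F} — none reach the full schema.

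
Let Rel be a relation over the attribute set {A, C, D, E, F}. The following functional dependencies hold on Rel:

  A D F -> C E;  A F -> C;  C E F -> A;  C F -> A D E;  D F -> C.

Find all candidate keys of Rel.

{A, F}⁺: AF→C adds C; CF→ADE adds D, E → {A, C, D, E, F}. Minimal: {F}⁺ = {F}; {A}⁺ = {A} — none reach the full schema.
{C, F}⁺: CF→ADE adds A, D, E → {A, C, D, E, F}. Minimal: {F}⁺ = {F}; {C}⁺ = {C} — none reach the full schema.
{D, F}⁺: DF→C adds C; CF→ADE adds A, E → {A, C, D, E, F}. Minimal: {F}⁺ = {F}; {D}⁺ = {D} — none reach the full schema.

AF, CF, DF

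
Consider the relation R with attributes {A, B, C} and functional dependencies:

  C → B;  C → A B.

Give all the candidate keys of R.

{C}

Attribute C never appears on the right-hand side of any dependency, so C must belong to every candidate key.
{C}⁺ = {A, B, C}, which is all of the schema, so {C} is the only candidate key.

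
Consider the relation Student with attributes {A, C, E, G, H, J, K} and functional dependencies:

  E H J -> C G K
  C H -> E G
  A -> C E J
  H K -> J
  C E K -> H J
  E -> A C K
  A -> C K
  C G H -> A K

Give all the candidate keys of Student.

{A}⁺: A→CEJ adds C, E, J; E→ACK adds K; CEK→HJ adds H; EHJ→CGK adds G → {A, C, E, G, H, J, K}.
{E}⁺: E→ACK adds A, C, K; A→CEJ adds J; CEK→HJ adds H; EHJ→CGK adds G → {A, C, E, G, H, J, K}.
{C, H}⁺: CH→EG adds E, G; E→ACK adds A, K; A→CEJ adds J → {A, C, E, G, H, J, K}. Minimal: {H}⁺ = {H}; {C}⁺ = {C} — none reach the full schema.
Any other superkey contains one of these as a subset, so there are no further candidate keys.

A, E, CH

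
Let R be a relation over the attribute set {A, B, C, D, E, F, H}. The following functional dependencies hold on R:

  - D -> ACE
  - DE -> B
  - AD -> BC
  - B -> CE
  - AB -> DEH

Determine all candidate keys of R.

DF; ABF

Attribute F never appears on the right-hand side of any dependency, so F must belong to every candidate key.
{F}⁺ = {F}, which is not all of the schema, so we must add further attributes.
{D, F}⁺: D→ACE adds A, C, E; DE→B adds B; AB→DEH adds H → {A, B, C, D, E, F, H}. Minimal: {F}⁺ = {F}; {D}⁺ = {A, B, C, D, E, H} — none reach the full schema.
{A, B, F}⁺: B→CE adds C, E; AB→DEH adds D, H → {A, B, C, D, E, F, H}. Minimal: {B, F}⁺ = {B, C, E, F}; {A, F}⁺ = {A, F}; {A, B}⁺ = {A, B, C, D, E, H} — none reach the full schema.
Any other superkey contains one of these as a subset, so there are no further candidate keys.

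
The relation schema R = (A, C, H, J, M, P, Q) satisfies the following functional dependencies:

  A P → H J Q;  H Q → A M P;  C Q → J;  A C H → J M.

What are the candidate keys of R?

(A, C, P), (C, H, Q)

Attribute C never appears on the right-hand side of any dependency, so C must belong to every candidate key.
{C}⁺ = {C}, which is not all of the schema, so we must add further attributes.
{A, C, P}⁺: AP→HJQ adds H, J, Q; HQ→AMP adds M → {A, C, H, J, M, P, Q}.
{C, H, Q}⁺: HQ→AMP adds A, M, P; CQ→J adds J → {A, C, H, J, M, P, Q}.
Any other superkey contains one of these as a subset, so there are no further candidate keys.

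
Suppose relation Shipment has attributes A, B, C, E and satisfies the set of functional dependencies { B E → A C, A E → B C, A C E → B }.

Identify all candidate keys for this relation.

Attribute E never appears on the right-hand side of any dependency, so E must belong to every candidate key.
{E}⁺ = {E}, which is not all of the schema, so we must add further attributes.
{A, E}⁺: AE→BC adds B, C → {A, B, C, E}. Minimal: {E}⁺ = {E}; {A}⁺ = {A} — none reach the full schema.
{B, E}⁺: BE→AC adds A, C → {A, B, C, E}. Minimal: {E}⁺ = {E}; {B}⁺ = {B} — none reach the full schema.

AE; BE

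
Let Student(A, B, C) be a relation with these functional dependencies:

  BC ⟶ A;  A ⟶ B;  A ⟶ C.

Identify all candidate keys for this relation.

{A}; {B, C}

{A}⁺: A→B adds B; A→C adds C → {A, B, C}.
{B, C}⁺: BC→A adds A → {A, B, C}. Minimal: {C}⁺ = {C}; {B}⁺ = {B} — none reach the full schema.
Any other superkey contains one of these as a subset, so there are no further candidate keys.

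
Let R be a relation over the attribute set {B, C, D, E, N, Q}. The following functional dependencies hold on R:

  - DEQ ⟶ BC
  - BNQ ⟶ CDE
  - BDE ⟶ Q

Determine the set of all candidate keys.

{B, N, Q}; {B, D, E, N}; {D, E, N, Q}

Attribute N never appears on the right-hand side of any dependency, so N must belong to every candidate key.
{N}⁺ = {N}, which is not all of the schema, so we must add further attributes.
{B, N, Q}⁺: BNQ→CDE adds C, D, E → {B, C, D, E, N, Q}.
{B, D, E, N}⁺: BDE→Q adds Q; DEQ→BC adds C → {B, C, D, E, N, Q}.
{D, E, N, Q}⁺: DEQ→BC adds B, C → {B, C, D, E, N, Q}.
Any other superkey contains one of these as a subset, so there are no further candidate keys.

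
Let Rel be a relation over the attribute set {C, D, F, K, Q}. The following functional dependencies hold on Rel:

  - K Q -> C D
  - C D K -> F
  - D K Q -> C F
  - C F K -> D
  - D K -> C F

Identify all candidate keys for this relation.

{K, Q}

Attributes K, Q never appear on any right-hand side, so every candidate key must contain {K, Q}.
{K, Q}⁺ = {C, D, F, K, Q}, which is all of the schema, so {K, Q} is the only candidate key.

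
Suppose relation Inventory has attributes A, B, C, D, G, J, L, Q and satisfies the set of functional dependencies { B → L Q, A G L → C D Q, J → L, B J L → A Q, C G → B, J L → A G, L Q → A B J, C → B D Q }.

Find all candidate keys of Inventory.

{B}, {C}, {J}, {L, Q}, {A, G, L}

{B}⁺: B→LQ adds L, Q; LQ→ABJ adds A, J; JL→AG adds G; AGL→CDQ adds C, D → {A, B, C, D, G, J, L, Q}.
{C}⁺: C→BDQ adds B, D, Q; B→LQ adds L; LQ→ABJ adds A, J; JL→AG adds G → {A, B, C, D, G, J, L, Q}.
{J}⁺: J→L adds L; JL→AG adds A, G; AGL→CDQ adds C, D, Q; CG→B adds B → {A, B, C, D, G, J, L, Q}.
{L, Q}⁺: LQ→ABJ adds A, B, J; JL→AG adds G; AGL→CDQ adds C, D → {A, B, C, D, G, J, L, Q}. Minimal: {Q}⁺ = {Q}; {L}⁺ = {L} — none reach the full schema.
{A, G, L}⁺: AGL→CDQ adds C, D, Q; CG→B adds B; LQ→ABJ adds J → {A, B, C, D, G, J, L, Q}. Minimal: {G, L}⁺ = {G, L}; {A, L}⁺ = {A, L}; {A, G}⁺ = {A, G} — none reach the full schema.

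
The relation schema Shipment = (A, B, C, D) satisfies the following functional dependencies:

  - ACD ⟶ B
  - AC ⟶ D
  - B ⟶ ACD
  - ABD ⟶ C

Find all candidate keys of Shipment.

{B}⁺: B→ACD adds A, C, D → {A, B, C, D}.
{A, C}⁺: AC→D adds D; ACD→B adds B → {A, B, C, D}.

(B), (A, C)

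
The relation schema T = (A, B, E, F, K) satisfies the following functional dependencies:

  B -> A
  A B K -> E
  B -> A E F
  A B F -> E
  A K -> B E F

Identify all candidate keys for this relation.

Attribute K never appears on the right-hand side of any dependency, so K must belong to every candidate key.
{K}⁺ = {K}, which is not all of the schema, so we must add further attributes.
{A, K}⁺: AK→BEF adds B, E, F → {A, B, E, F, K}.
{B, K}⁺: B→A adds A; ABK→E adds E; B→AEF adds F → {A, B, E, F, K}.

{A, K}; {B, K}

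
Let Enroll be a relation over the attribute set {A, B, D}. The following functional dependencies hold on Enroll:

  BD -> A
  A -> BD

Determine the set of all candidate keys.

(A), (B, D)

{A}⁺: A→BD adds B, D → {A, B, D}.
{B, D}⁺: BD→A adds A → {A, B, D}. Minimal: {D}⁺ = {D}; {B}⁺ = {B} — none reach the full schema.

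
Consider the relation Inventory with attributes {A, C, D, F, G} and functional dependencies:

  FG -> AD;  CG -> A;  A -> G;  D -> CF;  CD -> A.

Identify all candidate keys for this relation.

D; AF; FG

{D}⁺: D→CF adds C, F; CD→A adds A; A→G adds G → {A, C, D, F, G}.
{A, F}⁺: A→G adds G; FG→AD adds D; D→CF adds C → {A, C, D, F, G}. Minimal: {F}⁺ = {F}; {A}⁺ = {A, G} — none reach the full schema.
{F, G}⁺: FG→AD adds A, D; D→CF adds C → {A, C, D, F, G}. Minimal: {G}⁺ = {G}; {F}⁺ = {F} — none reach the full schema.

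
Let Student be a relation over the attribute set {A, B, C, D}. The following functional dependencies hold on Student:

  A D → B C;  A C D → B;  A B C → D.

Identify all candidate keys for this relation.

{A, D}; {A, B, C}

Attribute A never appears on the right-hand side of any dependency, so A must belong to every candidate key.
{A}⁺ = {A}, which is not all of the schema, so we must add further attributes.
{A, D}⁺: AD→BC adds B, C → {A, B, C, D}.
{A, B, C}⁺: ABC→D adds D → {A, B, C, D}.
Any other superkey contains one of these as a subset, so there are no further candidate keys.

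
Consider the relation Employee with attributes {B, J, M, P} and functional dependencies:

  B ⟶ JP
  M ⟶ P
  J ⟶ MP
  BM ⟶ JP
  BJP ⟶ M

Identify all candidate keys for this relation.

Attribute B never appears on the right-hand side of any dependency, so B must belong to every candidate key.
{B}⁺ = {B, J, M, P}, which is all of the schema, so {B} is the only candidate key.

{B}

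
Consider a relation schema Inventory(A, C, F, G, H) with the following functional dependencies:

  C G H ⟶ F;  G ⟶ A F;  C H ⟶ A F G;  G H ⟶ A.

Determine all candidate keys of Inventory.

{C, H}

{C, H}⁺: CH→AFG adds A, F, G → {A, C, F, G, H}. Minimal: {H}⁺ = {H}; {C}⁺ = {C} — none reach the full schema.
No other minimal superkey exists.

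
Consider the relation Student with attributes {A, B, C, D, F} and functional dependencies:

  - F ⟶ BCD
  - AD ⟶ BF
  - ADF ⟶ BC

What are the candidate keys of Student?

{A, D}, {A, F}

Attribute A never appears on the right-hand side of any dependency, so A must belong to every candidate key.
{A}⁺ = {A}, which is not all of the schema, so we must add further attributes.
{A, D}⁺: AD→BF adds B, F; ADF→BC adds C → {A, B, C, D, F}. Minimal: {D}⁺ = {D}; {A}⁺ = {A} — none reach the full schema.
{A, F}⁺: F→BCD adds B, C, D → {A, B, C, D, F}. Minimal: {F}⁺ = {B, C, D, F}; {A}⁺ = {A} — none reach the full schema.
Any other superkey contains one of these as a subset, so there are no further candidate keys.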